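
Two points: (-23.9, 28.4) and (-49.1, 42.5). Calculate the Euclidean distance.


dx = -49.1 + 23.9 = -25.2
dy = 42.5 - 28.4 = 14.1
d = sqrt(635.04 + 198.81) = sqrt(833.85) = 28.8765

28.8765


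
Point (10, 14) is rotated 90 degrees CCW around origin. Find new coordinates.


cos(90) = 0, sin(90) = 1
x' = 10*0 - 14*1 = -14
y' = 10*1 + 14*0 = 10

(-14, 10)


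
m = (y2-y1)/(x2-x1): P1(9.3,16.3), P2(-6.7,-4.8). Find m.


dy = -4.8 - 16.3 = -21.1
dx = -6.7 - 9.3 = -16.0
m = -21.1/(-16.0) = 1.3188

m = 1.3188


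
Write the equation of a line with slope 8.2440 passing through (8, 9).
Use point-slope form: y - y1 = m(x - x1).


y - 9 = 8.2440(x - 8)
y = 8.2440x + 9 - 8.2440*8
y = 8.2440x - 56.9520

y = 8.2440x - 56.9520


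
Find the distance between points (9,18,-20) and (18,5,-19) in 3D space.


dx=9, dy=-13, dz=1
d = sqrt(81+169+1) = sqrt(251) = 15.8430

15.8430


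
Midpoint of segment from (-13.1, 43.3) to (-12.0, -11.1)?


Mx = (-13.1 - 12.0)/2 = -25.1/2 = -12.5500
My = (43.3 - 11.1)/2 = 32.2/2 = 16.1000

(-12.5500, 16.1000)


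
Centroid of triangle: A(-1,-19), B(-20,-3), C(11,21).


Gx = (-1- 20+11)/3 = -10/3 = -3.3333
Gy = (-19- 3+21)/3 = -1/3 = -0.3333

G = (-3.3333, -0.3333)


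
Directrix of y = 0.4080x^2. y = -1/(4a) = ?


a = 0.4080
1/(4a) = 0.6127
directrix: y = -0.6127 = -0.6127

y = -0.6127


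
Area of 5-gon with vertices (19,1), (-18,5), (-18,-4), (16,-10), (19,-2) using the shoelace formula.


sum(xi*y_{i+1}) = 19*5 - 18*(-4) - 18*(-10) + 16*(-2) + 19*1 = 334
sum(yi*x_{i+1}) = 1*(-18) + 5*(-18) - 4*16 - 10*19 - 2*19 = -400
Area = |334 + 400|/2 = 734/2 = 367.0000

367.0000 sq units


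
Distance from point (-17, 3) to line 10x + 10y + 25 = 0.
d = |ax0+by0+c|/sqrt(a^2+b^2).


|10*(-17) + 10*3 + 25| = |-115| = 115
sqrt(100 + 100) = sqrt(200) = 14.1421
d = 115/sqrt(200) = 8.1317

8.1317


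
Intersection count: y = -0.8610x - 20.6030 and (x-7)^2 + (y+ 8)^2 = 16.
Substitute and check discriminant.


Substitute y = -0.8610x - 20.6030: (x-7)^2 + (-0.8610x- 20.6030+ 8)^2 = 16
Expand to Ax^2 + Bx + C = 0, where b-k = -12.603
A = 1+m^2 = 1.741321
B = 2(m(b-k) - h) = 2(-0.8610*(-12.603) - 7) = 7.702366
C = h^2 + (b-k)^2 - r^2 = 49 + 158.835609 - 16 = 191.835609
disc = B^2-4AC = 59.3264 - 1336.1895 = -1276.8631
disc < 0

0 intersection points


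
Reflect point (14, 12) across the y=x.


Reflection rule for y=x: (y, x)
(14, 12) -> (12, 14)

(12, 14)


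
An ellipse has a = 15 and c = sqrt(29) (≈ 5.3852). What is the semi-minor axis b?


b^2 = 15^2 - (sqrt(29))^2 = 225 - 29 = 196
b = sqrt(196) = 14

b = 14


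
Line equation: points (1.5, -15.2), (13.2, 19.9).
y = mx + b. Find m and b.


m = (35.1)/(11.7) = 3.0000
b = y1 - m*x1 = -15.2 - (35.1*1.5)/(11.7) = -15.2 - 4.5000 = -19.7000

y = 3.0000x - 19.7000


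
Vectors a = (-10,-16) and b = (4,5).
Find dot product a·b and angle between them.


a·b = -10*4 - 16*5 = -40 - 80 = -120
|a| = sqrt(100+256) = 18.8680
|b| = sqrt(16+25) = 6.4031
cos(theta) = -120/(sqrt(356)*sqrt(41)) = -120/sqrt(14596) = -0.993263
theta = arccos(-120/sqrt(14596)) = 173.3456 degrees

a·b = -120, theta = 173.3456 deg


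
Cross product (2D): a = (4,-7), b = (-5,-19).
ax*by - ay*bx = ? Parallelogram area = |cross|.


cross = 4*(-19) + 7*(-5) = -76 - 35 = -111
Parallelogram area = |-111| = 111

cross = -111, parallelogram area = 111


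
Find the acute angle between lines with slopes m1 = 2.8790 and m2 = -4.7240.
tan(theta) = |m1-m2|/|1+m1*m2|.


m1-m2 = 7.603
1+m1*m2 = -12.600396
tan(theta) = |7.603/(-12.600396)| = 0.603394
theta = arctan(|7.603/(-12.600396)|) = 31.1065 degrees (acute angle)

31.1065 degrees


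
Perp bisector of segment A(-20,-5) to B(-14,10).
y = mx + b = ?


Midpoint = (-17, 2.5)
Slope of AB = dy/dx = 15/6 = 2.5000
Perp slope = -dx/dy = -6/15 = -0.4000
b = My - (perp slope)*Mx = 2.5 + (6*(-17))/15 = 2.5 - 6.8000 = -4.3000

y = -0.4000x - 4.3000


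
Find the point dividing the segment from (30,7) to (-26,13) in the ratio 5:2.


Px = (5*(-26) + 2*30)/7 = -70/7 = -10.0000
Py = (5*13 + 2*7)/7 = 79/7 = 11.2857

P = (-10.0000, 11.2857)


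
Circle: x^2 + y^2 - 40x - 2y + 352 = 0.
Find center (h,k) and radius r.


h = -D/2 = 40/2 = 20
k = -E/2 = 2/2 = 1
r^2 = h^2 + k^2 - F = 400 + 1 - 352 = 49
r = 7

Center (20, 1), radius = 7


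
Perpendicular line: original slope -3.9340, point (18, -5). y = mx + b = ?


Perpendicular slope = -1/m1 = -1/(-3.9340) = 0.2542
b2 = y0 - m2*x0 = -5 + 18/(-3.9340) = -5 - 4.5755 = -9.5755

y = 0.2542x - 9.5755


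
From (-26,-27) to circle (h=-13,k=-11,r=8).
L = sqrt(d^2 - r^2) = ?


d = sqrt((-26+ 13)^2 + (-27+ 11)^2) = sqrt(169+256) = 20.6155
L = sqrt(425.0000 - 64) = sqrt(361.0000) = 19.0000

19.0000


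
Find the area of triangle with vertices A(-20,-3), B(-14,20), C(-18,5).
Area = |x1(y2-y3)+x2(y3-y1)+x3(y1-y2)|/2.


-20*(20-5) = -300
-14*(5+ 3) = -112
-18*(-3-20) = 414
sum = 2
Area = |2|/2 = 1.0000

1.0000 sq units


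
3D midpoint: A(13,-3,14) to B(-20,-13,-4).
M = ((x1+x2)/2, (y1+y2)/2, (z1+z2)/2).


Mx = (13- 20)/2 = -3.5000
My = (-3- 13)/2 = -8.0000
Mz = (14- 4)/2 = 5.0000

M = (-3.5000, -8.0000, 5.0000)


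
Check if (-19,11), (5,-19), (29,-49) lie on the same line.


-19*(-19+ 49) + 5*(-49-11) + 29*(11+ 19)
= -570 - 300 + 870 = 0

Yes, collinear (determinant = 0)


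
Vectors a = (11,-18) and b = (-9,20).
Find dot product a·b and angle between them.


a·b = 11*(-9) - 18*20 = -99 - 360 = -459
|a| = sqrt(121+324) = 21.0950
|b| = sqrt(81+400) = 21.9317
cos(theta) = -459/(sqrt(445)*sqrt(481)) = -459/sqrt(214045) = -0.992111
theta = arccos(-459/sqrt(214045)) = 172.7982 degrees

a·b = -459, theta = 172.7982 deg


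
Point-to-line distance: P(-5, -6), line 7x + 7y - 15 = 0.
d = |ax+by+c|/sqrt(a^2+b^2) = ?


|7*(-5) + 7*(-6) - 15| = |-92| = 92
sqrt(49 + 49) = sqrt(98) = 9.8995
d = 92/sqrt(98) = 9.2934

9.2934


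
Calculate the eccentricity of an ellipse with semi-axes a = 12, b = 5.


c = sqrt(144-25) = sqrt(119) = 10.9087
e = c/a = sqrt(119)/12 = 0.9091

e = 0.9091


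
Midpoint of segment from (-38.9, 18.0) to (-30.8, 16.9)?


Mx = (-38.9 - 30.8)/2 = -69.7/2 = -34.8500
My = (18.0 + 16.9)/2 = 34.9/2 = 17.4500

(-34.8500, 17.4500)


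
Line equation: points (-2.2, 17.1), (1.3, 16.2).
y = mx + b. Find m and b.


m = (-0.9)/(3.5) = -0.2571
b = y1 - m*x1 = 17.1 - (-0.9*(-2.2))/(3.5) = 17.1 - 0.5657 = 16.5343

y = -0.2571x + 16.5343


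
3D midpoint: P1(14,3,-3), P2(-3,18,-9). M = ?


Mx = (14- 3)/2 = 5.5000
My = (3+18)/2 = 10.5000
Mz = (-3- 9)/2 = -6.0000

M = (5.5000, 10.5000, -6.0000)


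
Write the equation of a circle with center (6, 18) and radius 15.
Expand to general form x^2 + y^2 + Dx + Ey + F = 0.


(x-6)^2 + (y-18)^2 = 15^2
D = -2h = -12, E = -2k = -36
F = h^2+k^2-r^2 = 36+324-225 = 135

x^2 + y^2 - 12x - 36y + 135 = 0


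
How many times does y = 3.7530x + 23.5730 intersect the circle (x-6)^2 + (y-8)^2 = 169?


Substitute y = 3.7530x + 23.5730: (x-6)^2 + (3.7530x+23.5730-8)^2 = 169
Expand to Ax^2 + Bx + C = 0, where b-k = 15.573
A = 1+m^2 = 15.085009
B = 2(m(b-k) - h) = 2(3.7530*15.573 - 6) = 104.890938
C = h^2 + (b-k)^2 - r^2 = 36 + 242.518329 - 169 = 109.518329
disc = B^2-4AC = 11002.1089 - 6608.3399 = 4393.7690
disc > 0

2 intersection points


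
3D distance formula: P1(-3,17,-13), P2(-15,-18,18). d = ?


dx=-12, dy=-35, dz=31
d = sqrt(144+1225+961) = sqrt(2330) = 48.2701

48.2701


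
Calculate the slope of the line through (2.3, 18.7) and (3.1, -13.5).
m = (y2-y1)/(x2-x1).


dy = -13.5 - 18.7 = -32.2
dx = 3.1 - 2.3 = 0.8
m = -32.2/0.8 = -40.2500

m = -40.2500


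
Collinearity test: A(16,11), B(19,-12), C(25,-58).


16*(-12+ 58) + 19*(-58-11) + 25*(11+ 12)
= 736 - 1311 + 575 = 0

Yes, collinear (determinant = 0)


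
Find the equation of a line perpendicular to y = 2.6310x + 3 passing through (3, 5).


Perpendicular slope = -1/m1 = -1/2.6310 = -0.3801
b2 = y0 - m2*x0 = 5 + 3/2.6310 = 5 + 1.1403 = 6.1403

y = -0.3801x + 6.1403


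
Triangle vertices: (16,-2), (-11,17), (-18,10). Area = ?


16*(17-10) = 112
-11*(10+ 2) = -132
-18*(-2-17) = 342
sum = 322
Area = |322|/2 = 161.0000

161.0000 sq units


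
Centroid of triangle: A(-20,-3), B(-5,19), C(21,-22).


Gx = (-20- 5+21)/3 = -4/3 = -1.3333
Gy = (-3+19- 22)/3 = -6/3 = -2.0000

G = (-1.3333, -2.0000)


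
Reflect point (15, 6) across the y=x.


Reflection rule for y=x: (y, x)
(15, 6) -> (6, 15)

(6, 15)


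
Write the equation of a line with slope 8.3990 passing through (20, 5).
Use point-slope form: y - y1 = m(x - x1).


y - 5 = 8.3990(x - 20)
y = 8.3990x + 5 - 8.3990*20
y = 8.3990x - 162.9800

y = 8.3990x - 162.9800


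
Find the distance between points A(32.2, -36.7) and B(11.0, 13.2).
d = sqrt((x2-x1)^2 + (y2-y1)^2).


dx = 11.0 - 32.2 = -21.2
dy = 13.2 + 36.7 = 49.9
d = sqrt(449.44 + 2490.01) = sqrt(2939.45) = 54.2167

54.2167


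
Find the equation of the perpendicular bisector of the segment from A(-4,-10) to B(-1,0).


Midpoint = (-2.5, -5)
Slope of AB = dy/dx = 10/3 = 3.3333
Perp slope = -dx/dy = -3/10 = -0.3000
b = My - (perp slope)*Mx = -5 + (3*(-2.5))/10 = -5 - 0.7500 = -5.7500

y = -0.3000x - 5.7500


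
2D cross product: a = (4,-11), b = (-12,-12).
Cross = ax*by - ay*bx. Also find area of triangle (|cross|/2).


cross = 4*(-12) + 11*(-12) = -48 - 132 = -180
Triangle area = |-180|/2 = 180/2 = 90.0000

cross = -180, triangle area = 90.0000


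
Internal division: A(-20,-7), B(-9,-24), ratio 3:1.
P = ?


Px = (3*(-9) + 1*(-20))/4 = -47/4 = -11.7500
Py = (3*(-24) + 1*(-7))/4 = -79/4 = -19.7500

P = (-11.7500, -19.7500)


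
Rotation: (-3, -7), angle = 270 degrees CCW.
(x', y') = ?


cos(270) = 0, sin(270) = -1
x' = -3*0 + 7*(-1) = -7
y' = -3*(-1) - 7*0 = 3

(-7, 3)


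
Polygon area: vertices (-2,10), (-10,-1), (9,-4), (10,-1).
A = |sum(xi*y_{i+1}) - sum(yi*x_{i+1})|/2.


sum(xi*y_{i+1}) = -2*(-1) - 10*(-4) + 9*(-1) + 10*10 = 133
sum(yi*x_{i+1}) = 10*(-10) - 1*9 - 4*10 - 1*(-2) = -147
Area = |133 + 147|/2 = 280/2 = 140.0000

140.0000 sq units


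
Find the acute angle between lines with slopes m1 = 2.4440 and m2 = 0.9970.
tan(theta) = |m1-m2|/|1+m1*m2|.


m1-m2 = 1.447
1+m1*m2 = 3.436668
tan(theta) = |1.447/3.436668| = 0.421047
theta = arctan(|1.447/3.436668|) = 22.8334 degrees (acute angle)

22.8334 degrees


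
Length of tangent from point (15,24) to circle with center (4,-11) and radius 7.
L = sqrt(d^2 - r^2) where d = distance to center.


d = sqrt((15-4)^2 + (24+ 11)^2) = sqrt(121+1225) = 36.6879
L = sqrt(1346.0000 - 49) = sqrt(1297.0000) = 36.0139

36.0139


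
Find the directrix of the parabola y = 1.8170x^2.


a = 1.8170
1/(4a) = 0.1376
directrix: y = -0.1376 = -0.1376

y = -0.1376


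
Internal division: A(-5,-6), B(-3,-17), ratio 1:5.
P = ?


Px = (1*(-3) + 5*(-5))/6 = -28/6 = -4.6667
Py = (1*(-17) + 5*(-6))/6 = -47/6 = -7.8333

P = (-4.6667, -7.8333)


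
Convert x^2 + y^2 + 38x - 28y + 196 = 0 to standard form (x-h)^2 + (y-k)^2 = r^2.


h = -D/2 = -38/2 = -19
k = -E/2 = 28/2 = 14
r^2 = h^2 + k^2 - F = 361 + 196 - 196 = 361
r = 19

Center (-19, 14), radius = 19


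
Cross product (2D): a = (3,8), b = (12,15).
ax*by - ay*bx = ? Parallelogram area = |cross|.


cross = 3*15 - 8*12 = 45 - 96 = -51
Parallelogram area = |-51| = 51

cross = -51, parallelogram area = 51


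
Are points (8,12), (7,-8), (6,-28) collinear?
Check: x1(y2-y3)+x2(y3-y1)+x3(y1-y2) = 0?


8*(-8+ 28) + 7*(-28-12) + 6*(12+ 8)
= 160 - 280 + 120 = 0

Yes, collinear (determinant = 0)


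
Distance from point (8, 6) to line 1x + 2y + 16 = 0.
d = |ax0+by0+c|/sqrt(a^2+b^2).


|1*8 + 2*6 + 16| = |36| = 36
sqrt(1 + 4) = sqrt(5) = 2.2361
d = 36/sqrt(5) = 16.0997

16.0997


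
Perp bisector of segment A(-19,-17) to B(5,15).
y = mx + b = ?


Midpoint = (-7, -1)
Slope of AB = dy/dx = 32/24 = 1.3333
Perp slope = -dx/dy = -24/32 = -0.7500
b = My - (perp slope)*Mx = -1 + (24*(-7))/32 = -1 - 5.2500 = -6.2500

y = -0.7500x - 6.2500


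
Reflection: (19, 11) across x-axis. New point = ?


Reflection rule for x-axis: (x, -y)
(19, 11) -> (19, -11)

(19, -11)


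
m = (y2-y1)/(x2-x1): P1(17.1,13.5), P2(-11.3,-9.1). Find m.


dy = -9.1 - 13.5 = -22.6
dx = -11.3 - 17.1 = -28.4
m = -22.6/(-28.4) = 0.7958

m = 0.7958


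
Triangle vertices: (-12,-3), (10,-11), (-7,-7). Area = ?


-12*(-11+ 7) = 48
10*(-7+ 3) = -40
-7*(-3+ 11) = -56
sum = -48
Area = |-48|/2 = 24.0000

24.0000 sq units


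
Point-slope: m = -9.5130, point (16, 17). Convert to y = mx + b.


y - 17 = -9.5130(x - 16)
y = -9.5130x + 17 + 9.5130*16
y = -9.5130x + 169.2080

y = -9.5130x + 169.2080


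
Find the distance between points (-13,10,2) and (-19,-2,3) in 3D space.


dx=-6, dy=-12, dz=1
d = sqrt(36+144+1) = sqrt(181) = 13.4536

13.4536


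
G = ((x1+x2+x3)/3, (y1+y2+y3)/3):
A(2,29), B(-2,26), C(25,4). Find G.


Gx = (2- 2+25)/3 = 25/3 = 8.3333
Gy = (29+26+4)/3 = 59/3 = 19.6667

G = (8.3333, 19.6667)


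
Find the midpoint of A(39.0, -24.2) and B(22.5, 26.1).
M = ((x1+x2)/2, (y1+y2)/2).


Mx = (39.0 + 22.5)/2 = 61.5/2 = 30.7500
My = (-24.2 + 26.1)/2 = 1.9/2 = 0.9500

(30.7500, 0.9500)


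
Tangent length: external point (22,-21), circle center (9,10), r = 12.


d = sqrt((22-9)^2 + (-21-10)^2) = sqrt(169+961) = 33.6155
L = sqrt(1130.0000 - 144) = sqrt(986.0000) = 31.4006

31.4006


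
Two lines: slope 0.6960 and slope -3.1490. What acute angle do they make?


m1-m2 = 3.845
1+m1*m2 = -1.191704
tan(theta) = |3.845/(-1.191704)| = 3.226472
theta = arctan(|3.845/(-1.191704)|) = 72.7799 degrees (acute angle)

72.7799 degrees


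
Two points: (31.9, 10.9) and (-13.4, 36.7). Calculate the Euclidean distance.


dx = -13.4 - 31.9 = -45.3
dy = 36.7 - 10.9 = 25.8
d = sqrt(2052.09 + 665.64) = sqrt(2717.73) = 52.1319

52.1319


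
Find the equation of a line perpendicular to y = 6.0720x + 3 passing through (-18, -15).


Perpendicular slope = -1/m1 = -1/6.0720 = -0.1647
b2 = y0 - m2*x0 = -15 - 18/6.0720 = -15 - 2.9644 = -17.9644

y = -0.1647x - 17.9644


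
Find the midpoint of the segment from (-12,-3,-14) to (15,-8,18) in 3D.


Mx = (-12+15)/2 = 1.5000
My = (-3- 8)/2 = -5.5000
Mz = (-14+18)/2 = 2.0000

M = (1.5000, -5.5000, 2.0000)


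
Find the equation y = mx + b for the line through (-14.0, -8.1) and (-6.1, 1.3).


m = (9.4)/(7.9) = 1.1899
b = y1 - m*x1 = -8.1 - (9.4*(-14.0))/(7.9) = -8.1 + 16.6582 = 8.5582

y = 1.1899x + 8.5582


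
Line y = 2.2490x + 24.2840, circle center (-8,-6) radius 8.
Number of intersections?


Substitute y = 2.2490x + 24.2840: (x+ 8)^2 + (2.2490x+24.2840+ 6)^2 = 64
Expand to Ax^2 + Bx + C = 0, where b-k = 30.284
A = 1+m^2 = 6.058001
B = 2(m(b-k) - h) = 2(2.2490*30.284 + 8) = 152.217432
C = h^2 + (b-k)^2 - r^2 = 64 + 917.120656 - 64 = 917.120656
disc = B^2-4AC = 23170.1466 - 22223.6714 = 946.4752
disc > 0

2 intersection points


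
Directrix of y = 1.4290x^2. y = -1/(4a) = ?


a = 1.4290
1/(4a) = 0.1749
directrix: y = -0.1749 = -0.1749

y = -0.1749


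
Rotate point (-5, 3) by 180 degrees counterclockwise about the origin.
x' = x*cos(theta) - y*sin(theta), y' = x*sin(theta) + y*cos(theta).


cos(180) = -1, sin(180) = 0
x' = -5*(-1) - 3*0 = 5
y' = -5*0 + 3*(-1) = -3

(5, -3)


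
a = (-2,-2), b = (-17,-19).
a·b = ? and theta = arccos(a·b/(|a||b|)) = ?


a·b = -2*(-17) - 2*(-19) = 34 + 38 = 72
|a| = sqrt(4+4) = 2.8284
|b| = sqrt(289+361) = 25.4951
cos(theta) = 72/(sqrt(8)*sqrt(650)) = 72/sqrt(5200) = 0.998460
theta = arccos(72/sqrt(5200)) = 3.1798 degrees

a·b = 72, theta = 3.1798 deg


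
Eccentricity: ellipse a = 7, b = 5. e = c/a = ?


c = sqrt(49-25) = sqrt(24) = 4.8990
e = c/a = sqrt(24)/7 = 0.6999

e = 0.6999


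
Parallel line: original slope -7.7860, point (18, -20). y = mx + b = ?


Parallel lines have equal slopes.
m2 = -7.7860
b2 = -20 + 7.7860*18 = 120.1480

y = -7.7860x + 120.1480


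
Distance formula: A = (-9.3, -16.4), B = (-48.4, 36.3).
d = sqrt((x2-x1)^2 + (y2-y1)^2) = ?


dx = -48.4 + 9.3 = -39.1
dy = 36.3 + 16.4 = 52.7
d = sqrt(1528.81 + 2777.29) = sqrt(4306.1) = 65.6209

65.6209


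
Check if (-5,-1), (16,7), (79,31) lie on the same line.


-5*(7-31) + 16*(31+ 1) + 79*(-1-7)
= 120 + 512 - 632 = 0

Yes, collinear (determinant = 0)


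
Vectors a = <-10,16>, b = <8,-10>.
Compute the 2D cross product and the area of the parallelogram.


cross = -10*(-10) - 16*8 = 100 - 128 = -28
Parallelogram area = |-28| = 28

cross = -28, parallelogram area = 28


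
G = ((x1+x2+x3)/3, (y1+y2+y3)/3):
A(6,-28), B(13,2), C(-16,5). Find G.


Gx = (6+13- 16)/3 = 3/3 = 1.0000
Gy = (-28+2+5)/3 = -21/3 = -7.0000

G = (1.0000, -7.0000)


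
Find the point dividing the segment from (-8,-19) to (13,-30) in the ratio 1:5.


Px = (1*13 + 5*(-8))/6 = -27/6 = -4.5000
Py = (1*(-30) + 5*(-19))/6 = -125/6 = -20.8333

P = (-4.5000, -20.8333)


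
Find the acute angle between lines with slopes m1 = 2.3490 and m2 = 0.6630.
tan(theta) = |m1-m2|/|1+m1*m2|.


m1-m2 = 1.686
1+m1*m2 = 2.557387
tan(theta) = |1.686/2.557387| = 0.659267
theta = arctan(|1.686/2.557387|) = 33.3955 degrees (acute angle)

33.3955 degrees


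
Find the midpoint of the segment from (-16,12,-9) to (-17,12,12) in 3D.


Mx = (-16- 17)/2 = -16.5000
My = (12+12)/2 = 12.0000
Mz = (-9+12)/2 = 1.5000

M = (-16.5000, 12.0000, 1.5000)


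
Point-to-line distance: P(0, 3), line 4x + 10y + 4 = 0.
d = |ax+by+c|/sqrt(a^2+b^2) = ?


|4*0 + 10*3 + 4| = |34| = 34
sqrt(16 + 100) = sqrt(116) = 10.7703
d = 34/sqrt(116) = 3.1568

3.1568


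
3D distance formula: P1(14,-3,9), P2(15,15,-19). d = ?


dx=1, dy=18, dz=-28
d = sqrt(1+324+784) = sqrt(1109) = 33.3017

33.3017


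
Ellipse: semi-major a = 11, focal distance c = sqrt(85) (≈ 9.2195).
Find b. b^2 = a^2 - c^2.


b^2 = 11^2 - (sqrt(85))^2 = 121 - 85 = 36
b = sqrt(36) = 6

b = 6


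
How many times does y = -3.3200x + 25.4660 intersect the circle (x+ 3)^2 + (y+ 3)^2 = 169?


Substitute y = -3.3200x + 25.4660: (x+ 3)^2 + (-3.3200x+25.4660+ 3)^2 = 169
Expand to Ax^2 + Bx + C = 0, where b-k = 28.466
A = 1+m^2 = 12.0224
B = 2(m(b-k) - h) = 2(-3.3200*28.466 + 3) = -183.01424
C = h^2 + (b-k)^2 - r^2 = 9 + 810.313156 - 169 = 650.313156
disc = B^2-4AC = 33494.2120 - 31273.2995 = 2220.9125
disc > 0

2 intersection points


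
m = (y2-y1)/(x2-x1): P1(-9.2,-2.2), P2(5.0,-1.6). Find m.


dy = -1.6 + 2.2 = 0.6
dx = 5.0 + 9.2 = 14.2
m = 0.6/14.2 = 0.0423

m = 0.0423


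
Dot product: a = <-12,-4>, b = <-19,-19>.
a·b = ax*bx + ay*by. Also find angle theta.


a·b = -12*(-19) - 4*(-19) = 228 + 76 = 304
|a| = sqrt(144+16) = 12.6491
|b| = sqrt(361+361) = 26.8701
cos(theta) = 304/(sqrt(160)*sqrt(722)) = 304/sqrt(115520) = 0.894427
theta = arccos(304/sqrt(115520)) = 26.5651 degrees

a·b = 304, theta = 26.5651 deg


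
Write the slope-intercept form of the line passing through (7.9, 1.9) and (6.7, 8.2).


m = (6.3)/(-1.2) = -5.2500
b = y1 - m*x1 = 1.9 - (6.3*7.9)/(-1.2) = 1.9 + 41.4750 = 43.3750

y = -5.2500x + 43.3750


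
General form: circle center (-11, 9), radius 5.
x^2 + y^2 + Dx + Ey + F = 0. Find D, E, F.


(x+ 11)^2 + (y-9)^2 = 5^2
D = -2h = 22, E = -2k = -18
F = h^2+k^2-r^2 = 121+81-25 = 177

D = 22, E = -18, F = 177


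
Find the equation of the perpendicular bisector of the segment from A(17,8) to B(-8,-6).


Midpoint = (4.5, 1)
Slope of AB = dy/dx = -14/(-25) = 0.5600
Perp slope = -dx/dy = -25/14 = -1.7857
b = My - (perp slope)*Mx = 1 + (-25*4.5)/(-14) = 1 + 8.0357 = 9.0357

y = -1.7857x + 9.0357


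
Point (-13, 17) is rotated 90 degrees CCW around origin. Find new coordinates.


cos(90) = 0, sin(90) = 1
x' = -13*0 - 17*1 = -17
y' = -13*1 + 17*0 = -13

(-17, -13)


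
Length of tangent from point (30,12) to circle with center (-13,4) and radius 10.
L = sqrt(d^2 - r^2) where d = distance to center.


d = sqrt((30+ 13)^2 + (12-4)^2) = sqrt(1849+64) = 43.7379
L = sqrt(1913.0000 - 100) = sqrt(1813.0000) = 42.5793

42.5793


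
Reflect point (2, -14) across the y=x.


Reflection rule for y=x: (y, x)
(2, -14) -> (-14, 2)

(-14, 2)


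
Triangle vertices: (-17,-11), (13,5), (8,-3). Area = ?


-17*(5+ 3) = -136
13*(-3+ 11) = 104
8*(-11-5) = -128
sum = -160
Area = |-160|/2 = 80.0000

80.0000 sq units


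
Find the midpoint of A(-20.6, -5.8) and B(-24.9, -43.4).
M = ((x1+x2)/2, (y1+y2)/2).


Mx = (-20.6 - 24.9)/2 = -45.5/2 = -22.7500
My = (-5.8 - 43.4)/2 = -49.2/2 = -24.6000

(-22.7500, -24.6000)


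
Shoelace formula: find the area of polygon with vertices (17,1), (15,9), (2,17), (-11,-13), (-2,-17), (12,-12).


sum(xi*y_{i+1}) = 17*9 + 15*17 + 2*(-13) - 11*(-17) - 2*(-12) + 12*1 = 605
sum(yi*x_{i+1}) = 1*15 + 9*2 + 17*(-11) - 13*(-2) - 17*12 - 12*17 = -536
Area = |605 + 536|/2 = 1141/2 = 570.5000

570.5000 sq units


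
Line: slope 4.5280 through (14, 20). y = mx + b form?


y - 20 = 4.5280(x - 14)
y = 4.5280x + 20 - 4.5280*14
y = 4.5280x - 43.3920

y = 4.5280x - 43.3920


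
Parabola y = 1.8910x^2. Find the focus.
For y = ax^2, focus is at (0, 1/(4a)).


a = 1.8910
4a = 7.5640
focus = (0, 1/7.5640) = (0, 0.1322)

Focus = (0, 0.1322)


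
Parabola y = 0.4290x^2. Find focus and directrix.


a = 0.4290
1/(4a) = 0.5828
Focus = (0, 0.5828)
Directrix: y = -0.5828

Focus = (0, 0.5828), Directrix: y = -0.5828


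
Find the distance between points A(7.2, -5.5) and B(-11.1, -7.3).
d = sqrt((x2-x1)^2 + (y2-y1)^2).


dx = -11.1 - 7.2 = -18.3
dy = -7.3 + 5.5 = -1.8
d = sqrt(334.89 + 3.24) = sqrt(338.13) = 18.3883

18.3883


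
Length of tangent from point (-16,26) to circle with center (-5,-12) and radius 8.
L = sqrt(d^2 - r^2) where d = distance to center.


d = sqrt((-16+ 5)^2 + (26+ 12)^2) = sqrt(121+1444) = 39.5601
L = sqrt(1565.0000 - 64) = sqrt(1501.0000) = 38.7427

38.7427


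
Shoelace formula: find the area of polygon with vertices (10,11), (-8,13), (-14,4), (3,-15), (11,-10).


sum(xi*y_{i+1}) = 10*13 - 8*4 - 14*(-15) + 3*(-10) + 11*11 = 399
sum(yi*x_{i+1}) = 11*(-8) + 13*(-14) + 4*3 - 15*11 - 10*10 = -523
Area = |399 + 523|/2 = 922/2 = 461.0000

461.0000 sq units


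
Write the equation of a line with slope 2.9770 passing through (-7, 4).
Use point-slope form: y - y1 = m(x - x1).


y - 4 = 2.9770(x + 7)
y = 2.9770x + 4 - 2.9770*(-7)
y = 2.9770x + 24.8390

y = 2.9770x + 24.8390


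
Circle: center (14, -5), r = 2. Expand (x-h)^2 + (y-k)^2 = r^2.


(x-14)^2 + (y+ 5)^2 = 2^2
D = -2h = -28, E = -2k = 10
F = h^2+k^2-r^2 = 196+25-4 = 217

x^2 + y^2 - 28x + 10y + 217 = 0


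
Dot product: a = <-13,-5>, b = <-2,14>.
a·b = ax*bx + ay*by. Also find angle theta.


a·b = -13*(-2) - 5*14 = 26 - 70 = -44
|a| = sqrt(169+25) = 13.9284
|b| = sqrt(4+196) = 14.1421
cos(theta) = -44/(sqrt(194)*sqrt(200)) = -44/sqrt(38800) = -0.223376
theta = arccos(-44/sqrt(38800)) = 102.9074 degrees

a·b = -44, theta = 102.9074 deg


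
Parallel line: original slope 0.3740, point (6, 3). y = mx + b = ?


Parallel lines have equal slopes.
m2 = 0.3740
b2 = 3 - 0.3740*6 = 0.7560

y = 0.3740x + 0.7560


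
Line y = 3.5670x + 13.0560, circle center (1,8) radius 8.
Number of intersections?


Substitute y = 3.5670x + 13.0560: (x-1)^2 + (3.5670x+13.0560-8)^2 = 64
Expand to Ax^2 + Bx + C = 0, where b-k = 5.056
A = 1+m^2 = 13.723489
B = 2(m(b-k) - h) = 2(3.5670*5.056 - 1) = 34.069504
C = h^2 + (b-k)^2 - r^2 = 1 + 25.563136 - 64 = -37.436864
disc = B^2-4AC = 1160.7311 + 2055.0576 = 3215.7887
disc > 0

2 intersection points


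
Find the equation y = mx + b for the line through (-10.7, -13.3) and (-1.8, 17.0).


m = (30.3)/(8.9) = 3.4045
b = y1 - m*x1 = -13.3 - (30.3*(-10.7))/(8.9) = -13.3 + 36.4281 = 23.1281

y = 3.4045x + 23.1281


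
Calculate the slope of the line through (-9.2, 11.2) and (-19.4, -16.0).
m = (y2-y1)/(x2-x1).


dy = -16.0 - 11.2 = -27.2
dx = -19.4 + 9.2 = -10.2
m = -27.2/(-10.2) = 2.6667

m = 2.6667


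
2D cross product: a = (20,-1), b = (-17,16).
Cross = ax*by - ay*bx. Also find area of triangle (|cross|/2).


cross = 20*16 + 1*(-17) = 320 - 17 = 303
Triangle area = |303|/2 = 303/2 = 151.5000

cross = 303, triangle area = 151.5000


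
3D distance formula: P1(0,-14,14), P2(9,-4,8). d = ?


dx=9, dy=10, dz=-6
d = sqrt(81+100+36) = sqrt(217) = 14.7309

14.7309


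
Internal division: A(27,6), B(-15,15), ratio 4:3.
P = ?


Px = (4*(-15) + 3*27)/7 = 21/7 = 3.0000
Py = (4*15 + 3*6)/7 = 78/7 = 11.1429

P = (3.0000, 11.1429)


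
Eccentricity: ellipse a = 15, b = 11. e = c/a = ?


c = sqrt(225-121) = sqrt(104) = 10.1980
e = c/a = sqrt(104)/15 = 0.6799

e = 0.6799


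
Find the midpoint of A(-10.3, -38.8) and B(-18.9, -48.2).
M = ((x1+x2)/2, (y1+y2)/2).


Mx = (-10.3 - 18.9)/2 = -29.2/2 = -14.6000
My = (-38.8 - 48.2)/2 = -87.0/2 = -43.5000

(-14.6000, -43.5000)


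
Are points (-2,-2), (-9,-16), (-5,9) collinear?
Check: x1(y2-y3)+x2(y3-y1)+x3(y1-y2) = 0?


-2*(-16-9) - 9*(9+ 2) - 5*(-2+ 16)
= 50 - 99 - 70 = -119

No, not collinear (determinant = -119)


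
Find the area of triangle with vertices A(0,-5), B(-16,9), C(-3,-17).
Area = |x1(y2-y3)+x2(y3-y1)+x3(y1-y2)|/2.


0*(9+ 17) = 0
-16*(-17+ 5) = 192
-3*(-5-9) = 42
sum = 234
Area = |234|/2 = 117.0000

117.0000 sq units


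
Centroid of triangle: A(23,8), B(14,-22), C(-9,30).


Gx = (23+14- 9)/3 = 28/3 = 9.3333
Gy = (8- 22+30)/3 = 16/3 = 5.3333

G = (9.3333, 5.3333)


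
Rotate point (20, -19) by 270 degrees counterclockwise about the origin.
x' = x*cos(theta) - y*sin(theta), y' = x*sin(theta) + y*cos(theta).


cos(270) = 0, sin(270) = -1
x' = 20*0 + 19*(-1) = -19
y' = 20*(-1) - 19*0 = -20

(-19, -20)


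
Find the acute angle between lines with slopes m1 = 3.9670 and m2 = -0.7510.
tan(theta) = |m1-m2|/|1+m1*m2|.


m1-m2 = 4.718
1+m1*m2 = -1.979217
tan(theta) = |4.718/(-1.979217)| = 2.383771
theta = arctan(|4.718/(-1.979217)|) = 67.2418 degrees (acute angle)

67.2418 degrees


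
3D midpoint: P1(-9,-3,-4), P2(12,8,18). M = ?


Mx = (-9+12)/2 = 1.5000
My = (-3+8)/2 = 2.5000
Mz = (-4+18)/2 = 7.0000

M = (1.5000, 2.5000, 7.0000)


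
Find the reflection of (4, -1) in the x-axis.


Reflection rule for x-axis: (x, -y)
(4, -1) -> (4, 1)

(4, 1)


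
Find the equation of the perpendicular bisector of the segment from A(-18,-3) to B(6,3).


Midpoint = (-6, 0)
Slope of AB = dy/dx = 6/24 = 0.2500
Perp slope = -dx/dy = -24/6 = -4.0000
b = My - (perp slope)*Mx = 0 + (24*(-6))/6 = 0 - 24.0000 = -24.0000

y = -4.0000x - 24.0000


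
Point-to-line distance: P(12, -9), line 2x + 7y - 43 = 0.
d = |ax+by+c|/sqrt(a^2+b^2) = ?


|2*12 + 7*(-9) - 43| = |-82| = 82
sqrt(4 + 49) = sqrt(53) = 7.2801
d = 82/sqrt(53) = 11.2636

11.2636


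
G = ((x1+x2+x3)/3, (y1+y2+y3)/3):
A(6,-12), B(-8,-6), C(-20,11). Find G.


Gx = (6- 8- 20)/3 = -22/3 = -7.3333
Gy = (-12- 6+11)/3 = -7/3 = -2.3333

G = (-7.3333, -2.3333)


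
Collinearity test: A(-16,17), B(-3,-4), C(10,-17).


-16*(-4+ 17) - 3*(-17-17) + 10*(17+ 4)
= -208 + 102 + 210 = 104

No, not collinear (determinant = 104)


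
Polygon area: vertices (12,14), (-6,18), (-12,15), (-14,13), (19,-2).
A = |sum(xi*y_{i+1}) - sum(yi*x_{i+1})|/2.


sum(xi*y_{i+1}) = 12*18 - 6*15 - 12*13 - 14*(-2) + 19*14 = 264
sum(yi*x_{i+1}) = 14*(-6) + 18*(-12) + 15*(-14) + 13*19 - 2*12 = -287
Area = |264 + 287|/2 = 551/2 = 275.5000

275.5000 sq units


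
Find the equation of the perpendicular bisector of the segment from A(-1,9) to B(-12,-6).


Midpoint = (-6.5, 1.5)
Slope of AB = dy/dx = -15/(-11) = 1.3636
Perp slope = -dx/dy = -11/15 = -0.7333
b = My - (perp slope)*Mx = 1.5 + (-11*(-6.5))/(-15) = 1.5 - 4.7667 = -3.2667

y = -0.7333x - 3.2667


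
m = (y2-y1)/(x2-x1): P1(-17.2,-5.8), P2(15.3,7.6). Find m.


dy = 7.6 + 5.8 = 13.4
dx = 15.3 + 17.2 = 32.5
m = 13.4/32.5 = 0.4123

m = 0.4123


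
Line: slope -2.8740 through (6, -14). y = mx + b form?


y + 14 = -2.8740(x - 6)
y = -2.8740x - 14 + 2.8740*6
y = -2.8740x + 3.2440

y = -2.8740x + 3.2440


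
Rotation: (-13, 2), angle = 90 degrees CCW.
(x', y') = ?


cos(90) = 0, sin(90) = 1
x' = -13*0 - 2*1 = -2
y' = -13*1 + 2*0 = -13

(-2, -13)


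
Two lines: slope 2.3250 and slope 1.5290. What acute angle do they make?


m1-m2 = 0.796
1+m1*m2 = 4.554925
tan(theta) = |0.796/4.554925| = 0.174756
theta = arctan(|0.796/4.554925|) = 9.9127 degrees (acute angle)

9.9127 degrees


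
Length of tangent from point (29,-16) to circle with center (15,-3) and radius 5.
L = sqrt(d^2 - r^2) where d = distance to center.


d = sqrt((29-15)^2 + (-16+ 3)^2) = sqrt(196+169) = 19.1050
L = sqrt(365.0000 - 25) = sqrt(340.0000) = 18.4391

18.4391


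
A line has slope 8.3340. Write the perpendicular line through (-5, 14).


Perpendicular slope = -1/m1 = -1/8.3340 = -0.1200
b2 = y0 - m2*x0 = 14 - 5/8.3340 = 14 - 0.6000 = 13.4000

y = -0.1200x + 13.4000


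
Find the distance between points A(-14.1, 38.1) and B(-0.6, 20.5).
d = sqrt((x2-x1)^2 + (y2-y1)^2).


dx = -0.6 + 14.1 = 13.5
dy = 20.5 - 38.1 = -17.6
d = sqrt(182.25 + 309.76) = sqrt(492.01) = 22.1813

22.1813


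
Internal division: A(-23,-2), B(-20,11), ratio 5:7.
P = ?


Px = (5*(-20) + 7*(-23))/12 = -261/12 = -21.7500
Py = (5*11 + 7*(-2))/12 = 41/12 = 3.4167

P = (-21.7500, 3.4167)


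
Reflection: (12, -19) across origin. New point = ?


Reflection rule for origin: (-x, -y)
(12, -19) -> (-12, 19)

(-12, 19)


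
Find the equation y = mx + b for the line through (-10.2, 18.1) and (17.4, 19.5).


m = (1.4)/(27.6) = 0.0507
b = y1 - m*x1 = 18.1 - (1.4*(-10.2))/(27.6) = 18.1 + 0.5174 = 18.6174

y = 0.0507x + 18.6174


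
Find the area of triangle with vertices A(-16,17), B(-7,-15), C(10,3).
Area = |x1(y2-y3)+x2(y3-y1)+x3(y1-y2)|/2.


-16*(-15-3) = 288
-7*(3-17) = 98
10*(17+ 15) = 320
sum = 706
Area = |706|/2 = 353.0000

353.0000 sq units


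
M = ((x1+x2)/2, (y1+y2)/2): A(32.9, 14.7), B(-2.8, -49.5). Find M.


Mx = (32.9 - 2.8)/2 = 30.1/2 = 15.0500
My = (14.7 - 49.5)/2 = -34.8/2 = -17.4000

(15.0500, -17.4000)


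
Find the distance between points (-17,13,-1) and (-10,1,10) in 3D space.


dx=7, dy=-12, dz=11
d = sqrt(49+144+121) = sqrt(314) = 17.7200

17.7200


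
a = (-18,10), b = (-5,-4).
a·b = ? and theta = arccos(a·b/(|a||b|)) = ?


a·b = -18*(-5) + 10*(-4) = 90 - 40 = 50
|a| = sqrt(324+100) = 20.5913
|b| = sqrt(25+16) = 6.4031
cos(theta) = 50/(sqrt(424)*sqrt(41)) = 50/sqrt(17384) = 0.379223
theta = arccos(50/sqrt(17384)) = 67.7144 degrees

a·b = 50, theta = 67.7144 deg


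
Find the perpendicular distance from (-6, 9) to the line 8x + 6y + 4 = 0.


|8*(-6) + 6*9 + 4| = |10| = 10
sqrt(64 + 36) = sqrt(100) = 10.0000
d = 10/sqrt(100) = 1.0000

1.0000


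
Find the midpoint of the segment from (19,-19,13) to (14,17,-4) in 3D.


Mx = (19+14)/2 = 16.5000
My = (-19+17)/2 = -1.0000
Mz = (13- 4)/2 = 4.5000

M = (16.5000, -1.0000, 4.5000)


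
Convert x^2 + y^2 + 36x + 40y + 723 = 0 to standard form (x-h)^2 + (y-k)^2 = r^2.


h = -D/2 = -36/2 = -18
k = -E/2 = -40/2 = -20
r^2 = h^2 + k^2 - F = 324 + 400 - 723 = 1
r = 1

Center (-18, -20), radius = 1


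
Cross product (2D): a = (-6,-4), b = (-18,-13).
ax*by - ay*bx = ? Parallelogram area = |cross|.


cross = -6*(-13) + 4*(-18) = 78 - 72 = 6
Parallelogram area = |6| = 6

cross = 6, parallelogram area = 6


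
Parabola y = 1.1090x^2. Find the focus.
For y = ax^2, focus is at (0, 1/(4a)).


a = 1.1090
4a = 4.4360
focus = (0, 1/4.4360) = (0, 0.2254)

Focus = (0, 0.2254)


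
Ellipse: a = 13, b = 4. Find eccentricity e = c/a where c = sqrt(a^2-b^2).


c = sqrt(169-16) = sqrt(153) = 12.3693
e = c/a = sqrt(153)/13 = 0.9515

e = 0.9515


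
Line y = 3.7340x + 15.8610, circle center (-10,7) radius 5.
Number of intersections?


Substitute y = 3.7340x + 15.8610: (x+ 10)^2 + (3.7340x+15.8610-7)^2 = 25
Expand to Ax^2 + Bx + C = 0, where b-k = 8.861
A = 1+m^2 = 14.942756
B = 2(m(b-k) - h) = 2(3.7340*8.861 + 10) = 86.173948
C = h^2 + (b-k)^2 - r^2 = 100 + 78.517321 - 25 = 153.517321
disc = B^2-4AC = 7425.9493 - 9175.8875 = -1749.9382
disc < 0

0 intersection points


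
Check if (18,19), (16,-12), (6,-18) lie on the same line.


18*(-12+ 18) + 16*(-18-19) + 6*(19+ 12)
= 108 - 592 + 186 = -298

No, not collinear (determinant = -298)


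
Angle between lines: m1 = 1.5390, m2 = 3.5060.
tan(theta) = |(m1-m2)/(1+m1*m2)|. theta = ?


m1-m2 = -1.967
1+m1*m2 = 6.395734
tan(theta) = |-1.967/6.395734| = 0.307549
theta = arctan(|-1.967/6.395734|) = 17.0952 degrees (acute angle)

17.0952 degrees


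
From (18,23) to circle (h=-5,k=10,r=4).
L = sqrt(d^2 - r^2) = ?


d = sqrt((18+ 5)^2 + (23-10)^2) = sqrt(529+169) = 26.4197
L = sqrt(698.0000 - 16) = sqrt(682.0000) = 26.1151

26.1151


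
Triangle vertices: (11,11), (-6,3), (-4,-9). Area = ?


11*(3+ 9) = 132
-6*(-9-11) = 120
-4*(11-3) = -32
sum = 220
Area = |220|/2 = 110.0000

110.0000 sq units


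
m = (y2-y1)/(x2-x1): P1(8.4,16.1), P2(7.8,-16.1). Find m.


dy = -16.1 - 16.1 = -32.2
dx = 7.8 - 8.4 = -0.6
m = -32.2/(-0.6) = 53.6667

m = 53.6667


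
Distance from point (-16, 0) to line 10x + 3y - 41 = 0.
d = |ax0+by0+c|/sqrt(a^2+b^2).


|10*(-16) + 3*0 - 41| = |-201| = 201
sqrt(100 + 9) = sqrt(109) = 10.4403
d = 201/sqrt(109) = 19.2523

19.2523


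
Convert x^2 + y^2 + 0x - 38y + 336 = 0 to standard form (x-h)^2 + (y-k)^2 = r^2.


h = -D/2 = 0/2 = 0
k = -E/2 = 38/2 = 19
r^2 = h^2 + k^2 - F = 0 + 361 - 336 = 25
r = 5

Center (0, 19), radius = 5


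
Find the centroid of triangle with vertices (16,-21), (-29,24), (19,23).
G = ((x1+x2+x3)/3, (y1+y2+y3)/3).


Gx = (16- 29+19)/3 = 6/3 = 2.0000
Gy = (-21+24+23)/3 = 26/3 = 8.6667

G = (2.0000, 8.6667)


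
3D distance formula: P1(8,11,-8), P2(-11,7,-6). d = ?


dx=-19, dy=-4, dz=2
d = sqrt(361+16+4) = sqrt(381) = 19.5192

19.5192


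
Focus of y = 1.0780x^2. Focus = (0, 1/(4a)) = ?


a = 1.0780
4a = 4.3120
focus = (0, 1/4.3120) = (0, 0.2319)

Focus = (0, 0.2319)


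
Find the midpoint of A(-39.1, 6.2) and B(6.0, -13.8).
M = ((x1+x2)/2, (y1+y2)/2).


Mx = (-39.1 + 6.0)/2 = -33.1/2 = -16.5500
My = (6.2 - 13.8)/2 = -7.6/2 = -3.8000

(-16.5500, -3.8000)


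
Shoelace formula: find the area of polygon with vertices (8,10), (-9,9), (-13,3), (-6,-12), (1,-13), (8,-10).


sum(xi*y_{i+1}) = 8*9 - 9*3 - 13*(-12) - 6*(-13) + 1*(-10) + 8*10 = 349
sum(yi*x_{i+1}) = 10*(-9) + 9*(-13) + 3*(-6) - 12*1 - 13*8 - 10*8 = -421
Area = |349 + 421|/2 = 770/2 = 385.0000

385.0000 sq units


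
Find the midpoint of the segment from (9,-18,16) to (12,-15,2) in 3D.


Mx = (9+12)/2 = 10.5000
My = (-18- 15)/2 = -16.5000
Mz = (16+2)/2 = 9.0000

M = (10.5000, -16.5000, 9.0000)


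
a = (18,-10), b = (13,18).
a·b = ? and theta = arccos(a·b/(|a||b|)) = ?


a·b = 18*13 - 10*18 = 234 - 180 = 54
|a| = sqrt(324+100) = 20.5913
|b| = sqrt(169+324) = 22.2036
cos(theta) = 54/(sqrt(424)*sqrt(493)) = 54/sqrt(209032) = 0.118110
theta = arccos(54/sqrt(209032)) = 83.2170 degrees

a·b = 54, theta = 83.2170 deg


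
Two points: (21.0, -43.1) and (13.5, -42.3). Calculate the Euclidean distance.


dx = 13.5 - 21.0 = -7.5
dy = -42.3 + 43.1 = 0.8
d = sqrt(56.25 + 0.64) = sqrt(56.89) = 7.5425

7.5425


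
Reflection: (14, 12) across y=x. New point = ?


Reflection rule for y=x: (y, x)
(14, 12) -> (12, 14)

(12, 14)


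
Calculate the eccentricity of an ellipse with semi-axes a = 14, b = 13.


c = sqrt(196-169) = sqrt(27) = 5.1962
e = c/a = sqrt(27)/14 = 0.3712

e = 0.3712


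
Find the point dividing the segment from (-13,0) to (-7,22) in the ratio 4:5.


Px = (4*(-7) + 5*(-13))/9 = -93/9 = -10.3333
Py = (4*22 + 5*0)/9 = 88/9 = 9.7778

P = (-10.3333, 9.7778)


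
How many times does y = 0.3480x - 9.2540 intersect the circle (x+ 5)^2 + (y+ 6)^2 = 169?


Substitute y = 0.3480x - 9.2540: (x+ 5)^2 + (0.3480x- 9.2540+ 6)^2 = 169
Expand to Ax^2 + Bx + C = 0, where b-k = -3.254
A = 1+m^2 = 1.121104
B = 2(m(b-k) - h) = 2(0.3480*(-3.254) + 5) = 7.735216
C = h^2 + (b-k)^2 - r^2 = 25 + 10.588516 - 169 = -133.411484
disc = B^2-4AC = 59.8336 + 598.2726 = 658.1062
disc > 0

2 intersection points


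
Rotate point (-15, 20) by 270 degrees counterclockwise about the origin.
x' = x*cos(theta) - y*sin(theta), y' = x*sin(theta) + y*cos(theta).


cos(270) = 0, sin(270) = -1
x' = -15*0 - 20*(-1) = 20
y' = -15*(-1) + 20*0 = 15

(20, 15)


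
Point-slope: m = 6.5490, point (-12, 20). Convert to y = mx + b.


y - 20 = 6.5490(x + 12)
y = 6.5490x + 20 - 6.5490*(-12)
y = 6.5490x + 98.5880

y = 6.5490x + 98.5880


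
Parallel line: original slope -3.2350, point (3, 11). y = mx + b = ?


Parallel lines have equal slopes.
m2 = -3.2350
b2 = 11 + 3.2350*3 = 20.7050

y = -3.2350x + 20.7050


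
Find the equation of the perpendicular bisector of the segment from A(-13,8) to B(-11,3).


Midpoint = (-12, 5.5)
Slope of AB = dy/dx = -5/2 = -2.5000
Perp slope = -dx/dy = 2/5 = 0.4000
b = My - (perp slope)*Mx = 5.5 + (2*(-12))/(-5) = 5.5 + 4.8000 = 10.3000

y = 0.4000x + 10.3000


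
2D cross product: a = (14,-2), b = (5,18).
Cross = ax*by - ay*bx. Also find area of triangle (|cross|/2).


cross = 14*18 + 2*5 = 252 + 10 = 262
Triangle area = |262|/2 = 262/2 = 131.0000

cross = 262, triangle area = 131.0000


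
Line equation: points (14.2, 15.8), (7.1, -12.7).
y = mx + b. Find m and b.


m = (-28.5)/(-7.1) = 4.0141
b = y1 - m*x1 = 15.8 - (-28.5*14.2)/(-7.1) = 15.8 - 57.0000 = -41.2000

y = 4.0141x - 41.2000


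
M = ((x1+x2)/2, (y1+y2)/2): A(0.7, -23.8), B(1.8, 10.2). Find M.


Mx = (0.7 + 1.8)/2 = 2.5/2 = 1.2500
My = (-23.8 + 10.2)/2 = -13.6/2 = -6.8000

(1.2500, -6.8000)


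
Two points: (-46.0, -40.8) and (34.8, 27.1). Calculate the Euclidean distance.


dx = 34.8 + 46.0 = 80.8
dy = 27.1 + 40.8 = 67.9
d = sqrt(6528.64 + 4610.41) = sqrt(11139.05) = 105.5417

105.5417


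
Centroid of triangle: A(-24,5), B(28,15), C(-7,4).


Gx = (-24+28- 7)/3 = -3/3 = -1.0000
Gy = (5+15+4)/3 = 24/3 = 8.0000

G = (-1.0000, 8.0000)


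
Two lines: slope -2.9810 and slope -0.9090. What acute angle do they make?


m1-m2 = -2.072
1+m1*m2 = 3.709729
tan(theta) = |-2.072/3.709729| = 0.558531
theta = arctan(|-2.072/3.709729|) = 29.1847 degrees (acute angle)

29.1847 degrees


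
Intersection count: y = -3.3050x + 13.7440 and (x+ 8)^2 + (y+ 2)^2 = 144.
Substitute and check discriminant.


Substitute y = -3.3050x + 13.7440: (x+ 8)^2 + (-3.3050x+13.7440+ 2)^2 = 144
Expand to Ax^2 + Bx + C = 0, where b-k = 15.744
A = 1+m^2 = 11.923025
B = 2(m(b-k) - h) = 2(-3.3050*15.744 + 8) = -88.06784
C = h^2 + (b-k)^2 - r^2 = 64 + 247.873536 - 144 = 167.873536
disc = B^2-4AC = 7755.9444 - 8006.2415 = -250.2971
disc < 0

0 intersection points


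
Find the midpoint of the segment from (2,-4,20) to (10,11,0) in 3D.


Mx = (2+10)/2 = 6.0000
My = (-4+11)/2 = 3.5000
Mz = (20+0)/2 = 10.0000

M = (6.0000, 3.5000, 10.0000)


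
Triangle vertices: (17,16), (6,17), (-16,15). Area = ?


17*(17-15) = 34
6*(15-16) = -6
-16*(16-17) = 16
sum = 44
Area = |44|/2 = 22.0000

22.0000 sq units


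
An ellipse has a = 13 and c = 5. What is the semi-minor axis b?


b^2 = 13^2 - (5)^2 = 169 - 25 = 144
b = sqrt(144) = 12

b = 12


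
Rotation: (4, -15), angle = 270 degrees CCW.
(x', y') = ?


cos(270) = 0, sin(270) = -1
x' = 4*0 + 15*(-1) = -15
y' = 4*(-1) - 15*0 = -4

(-15, -4)


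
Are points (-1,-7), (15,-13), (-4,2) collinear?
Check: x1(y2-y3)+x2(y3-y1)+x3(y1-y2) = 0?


-1*(-13-2) + 15*(2+ 7) - 4*(-7+ 13)
= 15 + 135 - 24 = 126

No, not collinear (determinant = 126)
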